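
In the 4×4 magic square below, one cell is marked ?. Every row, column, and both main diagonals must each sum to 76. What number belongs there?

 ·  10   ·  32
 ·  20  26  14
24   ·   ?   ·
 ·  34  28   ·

Using row 2: 20 + 26 + 14 + ? → (2,1) = 76 − 60 = 16.
Column 2: 10 + 20 + 34 + ? = 76, so (3,2) = 12.
Using anti-diagonal: 32 + 26 + 12 + ? → (4,1) = 76 − 70 = 6.
From row 4, 76 − (6 + 34 + 28) gives (4,4) = 8.
The remaining cell in column 1 is (1,1) = 76 − 46 = 30.
The remaining cell in column 4 is (3,4) = 76 − 54 = 22.
Main diagonal: 30 + 20 + 8 + ? = 76, so (3,3) = 18.

18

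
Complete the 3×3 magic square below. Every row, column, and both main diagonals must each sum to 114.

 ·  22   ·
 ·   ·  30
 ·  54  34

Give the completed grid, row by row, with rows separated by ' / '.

42 22 50 / 46 38 30 / 26 54 34

Row 3 needs 114; the known cells sum to 88, so (3,1) = 26.
Column 2 must total 114; the given cells sum to 76, so (2,2) = 38.
Column 3: 30 + 34 + ? = 114, so (1,3) = 50.
Main diagonal: 38 + 34 + ? = 114, so (1,1) = 42.
Row 2 needs 114; the known cells sum to 68, so (2,1) = 46.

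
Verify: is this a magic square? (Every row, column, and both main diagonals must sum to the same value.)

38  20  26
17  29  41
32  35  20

No — main diagonal sums to 87 but column 2 sums to 84.

Row 1: 38 + 20 + 26 = 84.
Row 2: 17 + 29 + 41 = 87.
Row 3: 32 + 35 + 20 = 87.
Column 1: 38 + 17 + 32 = 87.
Column 2: 20 + 29 + 35 = 84.
Column 3: 26 + 41 + 20 = 87.
Main diagonal: 38 + 29 + 20 = 87.
Anti-diagonal: 26 + 29 + 32 = 87.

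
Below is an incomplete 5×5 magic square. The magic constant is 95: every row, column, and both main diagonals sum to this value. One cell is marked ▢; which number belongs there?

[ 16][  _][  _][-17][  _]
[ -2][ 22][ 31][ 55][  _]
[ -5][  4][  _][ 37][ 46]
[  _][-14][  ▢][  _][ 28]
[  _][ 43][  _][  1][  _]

10

Row 2: -2 + 22 + 31 + 55 + ? = 95, so (2,5) = -11.
Row 3 needs 95; the known cells sum to 82, so (3,3) = 13.
The remaining cell in column 2 is (1,2) = 95 − 55 = 40.
Column 4: -17 + 55 + 37 + 1 + ? = 95, so (4,4) = 19.
Main diagonal: 16 + 22 + 13 + 19 + ? = 95, so (5,5) = 25.
The remaining cell in column 5 is (1,5) = 95 − 88 = 7.
Anti-diagonal must total 95; the given cells sum to 61, so (5,1) = 34.
From row 1, 95 − (16 + 40 + (-17) + 7) gives (1,3) = 49.
The remaining cell in row 5 is (5,3) = 95 − 103 = -8.
From column 1, 95 − (16 + (-2) + (-5) + 34) gives (4,1) = 52.
Column 3 must total 95; the given cells sum to 85, so (4,3) = 10.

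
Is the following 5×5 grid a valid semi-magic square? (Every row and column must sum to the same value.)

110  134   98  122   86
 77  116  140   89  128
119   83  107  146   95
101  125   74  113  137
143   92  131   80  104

Row 1: 110 + 134 + 98 + 122 + 86 = 550.
Row 2: 77 + 116 + 140 + 89 + 128 = 550.
Row 3: 119 + 83 + 107 + 146 + 95 = 550.
Row 4: 101 + 125 + 74 + 113 + 137 = 550.
Row 5: 143 + 92 + 131 + 80 + 104 = 550.
Column 1: 110 + 77 + 119 + 101 + 143 = 550.
Column 2: 134 + 116 + 83 + 125 + 92 = 550.
Column 3: 98 + 140 + 107 + 74 + 131 = 550.
Column 4: 122 + 89 + 146 + 113 + 80 = 550.
Column 5: 86 + 128 + 95 + 137 + 104 = 550.
All lines sum to 550.

Yes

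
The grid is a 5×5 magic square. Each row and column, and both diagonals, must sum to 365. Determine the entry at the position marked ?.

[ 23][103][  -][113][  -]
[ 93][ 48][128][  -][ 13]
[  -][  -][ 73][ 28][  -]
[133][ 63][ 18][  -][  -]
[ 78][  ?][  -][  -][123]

From row 2, 365 − (93 + 48 + 128 + 13) gives (2,4) = 83.
From column 1, 365 − (23 + 93 + 133 + 78) gives (3,1) = 38.
Main diagonal needs 365; the known cells sum to 267, so (4,4) = 98.
Anti-diagonal needs 365; the known cells sum to 297, so (1,5) = 68.
Row 1 needs 365; the known cells sum to 307, so (1,3) = 58.
From row 4, 365 − (133 + 63 + 18 + 98) gives (4,5) = 53.
The remaining cell in column 3 is (5,3) = 365 − 277 = 88.
The remaining cell in column 4 is (5,4) = 365 − 322 = 43.
Column 5 needs 365; the known cells sum to 257, so (3,5) = 108.
Row 3 needs 365; the known cells sum to 247, so (3,2) = 118.
Row 5 needs 365; the known cells sum to 332, so (5,2) = 33.

33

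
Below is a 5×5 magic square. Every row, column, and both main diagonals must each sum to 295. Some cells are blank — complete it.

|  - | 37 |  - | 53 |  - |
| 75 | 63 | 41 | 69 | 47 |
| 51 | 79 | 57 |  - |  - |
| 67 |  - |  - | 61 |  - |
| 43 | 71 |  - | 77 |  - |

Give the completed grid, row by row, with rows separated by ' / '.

Column 1: 75 + 51 + 67 + 43 + ? = 295, so (1,1) = 59.
Column 2 needs 295; the known cells sum to 250, so (4,2) = 45.
From column 4, 295 − (53 + 69 + 61 + 77) gives (3,4) = 35.
Main diagonal: 59 + 63 + 57 + 61 + ? = 295, so (5,5) = 55.
From anti-diagonal, 295 − (69 + 57 + 45 + 43) gives (1,5) = 81.
Using row 1: 59 + 37 + 53 + 81 + ? → (1,3) = 295 − 230 = 65.
From row 3, 295 − (51 + 79 + 57 + 35) gives (3,5) = 73.
Row 5: 43 + 71 + 77 + 55 + ? = 295, so (5,3) = 49.
The remaining cell in column 3 is (4,3) = 295 − 212 = 83.
Column 5 must total 295; the given cells sum to 256, so (4,5) = 39.

59 37 65 53 81 / 75 63 41 69 47 / 51 79 57 35 73 / 67 45 83 61 39 / 43 71 49 77 55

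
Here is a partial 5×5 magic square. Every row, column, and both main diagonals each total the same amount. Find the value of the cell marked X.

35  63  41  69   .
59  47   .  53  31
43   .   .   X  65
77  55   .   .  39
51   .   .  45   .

Column 1 is complete and sums to 265; that is the magic constant.
Row 1 needs 265; the known cells sum to 208, so (1,5) = 57.
Row 2 must total 265; the given cells sum to 190, so (2,3) = 75.
Column 5 needs 265; the known cells sum to 192, so (5,5) = 73.
From anti-diagonal, 265 − (57 + 53 + 55 + 51) gives (3,3) = 49.
The remaining cell in main diagonal is (4,4) = 265 − 204 = 61.
The remaining cell in row 4 is (4,3) = 265 − 232 = 33.
From column 3, 265 − (41 + 75 + 49 + 33) gives (5,3) = 67.
Column 4 needs 265; the known cells sum to 228, so (3,4) = 37.

37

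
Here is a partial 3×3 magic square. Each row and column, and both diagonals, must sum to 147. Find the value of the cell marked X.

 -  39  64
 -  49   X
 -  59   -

29

From row 1, 147 − (39 + 64) gives (1,1) = 44.
Main diagonal must total 147; the given cells sum to 93, so (3,3) = 54.
Using anti-diagonal: 64 + 49 + ? → (3,1) = 147 − 113 = 34.
The remaining cell in column 1 is (2,1) = 147 − 78 = 69.
From column 3, 147 − (64 + 54) gives (2,3) = 29.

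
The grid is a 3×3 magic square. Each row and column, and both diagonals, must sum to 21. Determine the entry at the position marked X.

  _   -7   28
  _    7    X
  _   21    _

Using row 1: -7 + 28 + ? → (1,1) = 21 − 21 = 0.
Using main diagonal: 0 + 7 + ? → (3,3) = 21 − 7 = 14.
The remaining cell in anti-diagonal is (3,1) = 21 − 35 = -14.
Column 1 must total 21; the given cells sum to -14, so (2,1) = 35.
The remaining cell in column 3 is (2,3) = 21 − 42 = -21.

-21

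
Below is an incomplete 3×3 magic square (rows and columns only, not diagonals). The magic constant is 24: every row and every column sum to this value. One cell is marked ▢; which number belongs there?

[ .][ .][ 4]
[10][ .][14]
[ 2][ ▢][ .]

From row 2, 24 − (10 + 14) gives (2,2) = 0.
The remaining cell in column 1 is (1,1) = 24 − 12 = 12.
Using column 3: 4 + 14 + ? → (3,3) = 24 − 18 = 6.
The remaining cell in row 1 is (1,2) = 24 − 16 = 8.
Using row 3: 2 + 6 + ? → (3,2) = 24 − 8 = 16.

16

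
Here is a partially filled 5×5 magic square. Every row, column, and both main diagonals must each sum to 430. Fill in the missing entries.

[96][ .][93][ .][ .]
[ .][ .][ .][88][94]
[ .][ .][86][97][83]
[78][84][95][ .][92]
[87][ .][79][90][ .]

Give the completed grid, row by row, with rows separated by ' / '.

The remaining cell in row 4 is (4,4) = 430 − 349 = 81.
Using column 3: 93 + 86 + 95 + 79 + ? → (2,3) = 430 − 353 = 77.
Column 4 must total 430; the given cells sum to 356, so (1,4) = 74.
Using anti-diagonal: 88 + 86 + 84 + 87 + ? → (1,5) = 430 − 345 = 85.
Using row 1: 96 + 93 + 74 + 85 + ? → (1,2) = 430 − 348 = 82.
Column 5 needs 430; the known cells sum to 354, so (5,5) = 76.
Main diagonal must total 430; the given cells sum to 339, so (2,2) = 91.
Row 2 needs 430; the known cells sum to 350, so (2,1) = 80.
Row 5: 87 + 79 + 90 + 76 + ? = 430, so (5,2) = 98.
Column 1 must total 430; the given cells sum to 341, so (3,1) = 89.
Using column 2: 82 + 91 + 84 + 98 + ? → (3,2) = 430 − 355 = 75.

96 82 93 74 85 / 80 91 77 88 94 / 89 75 86 97 83 / 78 84 95 81 92 / 87 98 79 90 76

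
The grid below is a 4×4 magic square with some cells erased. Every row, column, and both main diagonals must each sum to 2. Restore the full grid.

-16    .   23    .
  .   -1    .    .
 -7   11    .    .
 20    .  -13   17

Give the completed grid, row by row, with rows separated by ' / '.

-16 14 23 -19 / 5 -1 -10 8 / -7 11 2 -4 / 20 -22 -13 17

Row 4 must total 2; the given cells sum to 24, so (4,2) = -22.
Column 1 must total 2; the given cells sum to -3, so (2,1) = 5.
Column 2 must total 2; the given cells sum to -12, so (1,2) = 14.
Main diagonal must total 2; the given cells sum to 0, so (3,3) = 2.
Row 1: -16 + 14 + 23 + ? = 2, so (1,4) = -19.
Row 3 must total 2; the given cells sum to 6, so (3,4) = -4.
The remaining cell in column 3 is (2,3) = 2 − 12 = -10.
The remaining cell in column 4 is (2,4) = 2 − (-6) = 8.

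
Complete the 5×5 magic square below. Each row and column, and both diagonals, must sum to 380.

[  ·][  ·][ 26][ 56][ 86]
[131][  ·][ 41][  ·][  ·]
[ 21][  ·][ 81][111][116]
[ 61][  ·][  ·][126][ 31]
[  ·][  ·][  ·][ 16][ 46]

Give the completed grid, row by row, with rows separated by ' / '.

The remaining cell in row 3 is (3,2) = 380 − 329 = 51.
The remaining cell in column 4 is (2,4) = 380 − 309 = 71.
Column 5: 86 + 116 + 31 + 46 + ? = 380, so (2,5) = 101.
Row 2: 131 + 41 + 71 + 101 + ? = 380, so (2,2) = 36.
From main diagonal, 380 − (36 + 81 + 126 + 46) gives (1,1) = 91.
Row 1 needs 380; the known cells sum to 259, so (1,2) = 121.
The remaining cell in column 1 is (5,1) = 380 − 304 = 76.
From anti-diagonal, 380 − (86 + 71 + 81 + 76) gives (4,2) = 66.
Row 4: 61 + 66 + 126 + 31 + ? = 380, so (4,3) = 96.
Column 2 must total 380; the given cells sum to 274, so (5,2) = 106.
Column 3 must total 380; the given cells sum to 244, so (5,3) = 136.

91 121 26 56 86 / 131 36 41 71 101 / 21 51 81 111 116 / 61 66 96 126 31 / 76 106 136 16 46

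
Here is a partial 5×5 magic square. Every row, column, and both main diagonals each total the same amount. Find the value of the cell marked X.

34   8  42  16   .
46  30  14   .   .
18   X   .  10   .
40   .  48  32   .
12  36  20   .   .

52

Column 1 is complete and sums to 150; that is the magic constant.
The remaining cell in row 1 is (1,5) = 150 − 100 = 50.
Using column 3: 42 + 14 + 48 + 20 + ? → (3,3) = 150 − 124 = 26.
From main diagonal, 150 − (34 + 30 + 26 + 32) gives (5,5) = 28.
The remaining cell in row 5 is (5,4) = 150 − 96 = 54.
Column 4: 16 + 10 + 32 + 54 + ? = 150, so (2,4) = 38.
Anti-diagonal must total 150; the given cells sum to 126, so (4,2) = 24.
The remaining cell in row 2 is (2,5) = 150 − 128 = 22.
From row 4, 150 − (40 + 24 + 48 + 32) gives (4,5) = 6.
Column 2 needs 150; the known cells sum to 98, so (3,2) = 52.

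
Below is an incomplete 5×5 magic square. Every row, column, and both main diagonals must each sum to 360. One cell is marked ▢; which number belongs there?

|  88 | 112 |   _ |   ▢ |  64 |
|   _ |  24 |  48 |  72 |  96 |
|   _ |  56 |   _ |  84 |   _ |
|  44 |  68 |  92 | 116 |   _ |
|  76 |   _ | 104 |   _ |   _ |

60

Row 2 must total 360; the given cells sum to 240, so (2,1) = 120.
From row 4, 360 − (44 + 68 + 92 + 116) gives (4,5) = 40.
Using column 1: 88 + 120 + 44 + 76 + ? → (3,1) = 360 − 328 = 32.
Column 2 needs 360; the known cells sum to 260, so (5,2) = 100.
The remaining cell in anti-diagonal is (3,3) = 360 − 280 = 80.
The remaining cell in row 3 is (3,5) = 360 − 252 = 108.
Column 3 must total 360; the given cells sum to 324, so (1,3) = 36.
Column 5 must total 360; the given cells sum to 308, so (5,5) = 52.
Row 1: 88 + 112 + 36 + 64 + ? = 360, so (1,4) = 60.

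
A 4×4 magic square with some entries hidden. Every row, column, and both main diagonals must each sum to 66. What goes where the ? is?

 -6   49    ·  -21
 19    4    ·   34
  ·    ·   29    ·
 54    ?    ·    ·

Row 1: -6 + 49 + (-21) + ? = 66, so (1,3) = 44.
Row 2 needs 66; the known cells sum to 57, so (2,3) = 9.
Column 1: -6 + 19 + 54 + ? = 66, so (3,1) = -1.
Column 3 must total 66; the given cells sum to 82, so (4,3) = -16.
Using main diagonal: -6 + 4 + 29 + ? → (4,4) = 66 − 27 = 39.
Using anti-diagonal: -21 + 9 + 54 + ? → (3,2) = 66 − 42 = 24.
Using row 3: -1 + 24 + 29 + ? → (3,4) = 66 − 52 = 14.
The remaining cell in row 4 is (4,2) = 66 − 77 = -11.

-11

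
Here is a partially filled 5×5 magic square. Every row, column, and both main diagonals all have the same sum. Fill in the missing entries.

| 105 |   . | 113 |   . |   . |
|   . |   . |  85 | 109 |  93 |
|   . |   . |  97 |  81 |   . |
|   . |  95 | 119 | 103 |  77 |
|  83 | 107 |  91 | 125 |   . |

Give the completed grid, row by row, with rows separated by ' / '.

105 79 113 87 121 / 117 101 85 109 93 / 89 123 97 81 115 / 111 95 119 103 77 / 83 107 91 125 99

Column 3 is already complete: 113 + 85 + 97 + 119 + 91 = 505, so that is the magic constant.
Row 4 needs 505; the known cells sum to 394, so (4,1) = 111.
Using row 5: 83 + 107 + 91 + 125 + ? → (5,5) = 505 − 406 = 99.
The remaining cell in column 4 is (1,4) = 505 − 418 = 87.
Main diagonal needs 505; the known cells sum to 404, so (2,2) = 101.
Anti-diagonal: 109 + 97 + 95 + 83 + ? = 505, so (1,5) = 121.
From row 1, 505 − (105 + 113 + 87 + 121) gives (1,2) = 79.
Row 2 needs 505; the known cells sum to 388, so (2,1) = 117.
Column 1: 105 + 117 + 111 + 83 + ? = 505, so (3,1) = 89.
Column 2 needs 505; the known cells sum to 382, so (3,2) = 123.
Using column 5: 121 + 93 + 77 + 99 + ? → (3,5) = 505 − 390 = 115.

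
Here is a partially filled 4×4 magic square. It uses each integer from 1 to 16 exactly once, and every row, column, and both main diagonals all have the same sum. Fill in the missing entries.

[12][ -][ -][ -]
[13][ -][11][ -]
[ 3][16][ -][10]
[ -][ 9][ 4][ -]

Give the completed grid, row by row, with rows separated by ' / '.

The entries are 1 through 16, which sum to 136, so each line sums to 136/4 = 34.
Row 3: 3 + 16 + 10 + ? = 34, so (3,3) = 5.
Column 1 needs 34; the known cells sum to 28, so (4,1) = 6.
Column 3 needs 34; the known cells sum to 20, so (1,3) = 14.
Anti-diagonal needs 34; the known cells sum to 33, so (1,4) = 1.
Row 1 must total 34; the given cells sum to 27, so (1,2) = 7.
Using row 4: 6 + 9 + 4 + ? → (4,4) = 34 − 19 = 15.
Column 2 must total 34; the given cells sum to 32, so (2,2) = 2.
The remaining cell in column 4 is (2,4) = 34 − 26 = 8.

12 7 14 1 / 13 2 11 8 / 3 16 5 10 / 6 9 4 15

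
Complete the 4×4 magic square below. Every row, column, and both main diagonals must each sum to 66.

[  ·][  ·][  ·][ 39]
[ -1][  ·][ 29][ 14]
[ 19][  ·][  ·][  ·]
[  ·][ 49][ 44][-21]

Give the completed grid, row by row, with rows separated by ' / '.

The remaining cell in row 2 is (2,2) = 66 − 42 = 24.
Row 4 needs 66; the known cells sum to 72, so (4,1) = -6.
Column 1: -1 + 19 + (-6) + ? = 66, so (1,1) = 54.
From column 4, 66 − (39 + 14 + (-21)) gives (3,4) = 34.
Using main diagonal: 54 + 24 + (-21) + ? → (3,3) = 66 − 57 = 9.
Anti-diagonal needs 66; the known cells sum to 62, so (3,2) = 4.
From column 2, 66 − (24 + 4 + 49) gives (1,2) = -11.
Using column 3: 29 + 9 + 44 + ? → (1,3) = 66 − 82 = -16.

54 -11 -16 39 / -1 24 29 14 / 19 4 9 34 / -6 49 44 -21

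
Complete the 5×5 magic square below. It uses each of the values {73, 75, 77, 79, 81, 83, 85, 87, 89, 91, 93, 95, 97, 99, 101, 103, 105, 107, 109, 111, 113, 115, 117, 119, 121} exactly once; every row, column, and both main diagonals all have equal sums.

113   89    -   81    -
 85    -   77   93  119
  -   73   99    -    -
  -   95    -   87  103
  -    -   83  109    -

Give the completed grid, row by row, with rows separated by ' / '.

113 89 105 81 97 / 85 111 77 93 119 / 107 73 99 115 91 / 79 95 121 87 103 / 101 117 83 109 75

The 25 entries sum to 2425, so each line sums to 2425/5 = 485.
Row 2: 85 + 77 + 93 + 119 + ? = 485, so (2,2) = 111.
From column 2, 485 − (89 + 111 + 73 + 95) gives (5,2) = 117.
Column 4: 81 + 93 + 87 + 109 + ? = 485, so (3,4) = 115.
The remaining cell in main diagonal is (5,5) = 485 − 410 = 75.
Row 5: 117 + 83 + 109 + 75 + ? = 485, so (5,1) = 101.
Anti-diagonal must total 485; the given cells sum to 388, so (1,5) = 97.
Row 1 must total 485; the given cells sum to 380, so (1,3) = 105.
The remaining cell in column 3 is (4,3) = 485 − 364 = 121.
From column 5, 485 − (97 + 119 + 103 + 75) gives (3,5) = 91.
Row 3: 73 + 99 + 115 + 91 + ? = 485, so (3,1) = 107.
Row 4 needs 485; the known cells sum to 406, so (4,1) = 79.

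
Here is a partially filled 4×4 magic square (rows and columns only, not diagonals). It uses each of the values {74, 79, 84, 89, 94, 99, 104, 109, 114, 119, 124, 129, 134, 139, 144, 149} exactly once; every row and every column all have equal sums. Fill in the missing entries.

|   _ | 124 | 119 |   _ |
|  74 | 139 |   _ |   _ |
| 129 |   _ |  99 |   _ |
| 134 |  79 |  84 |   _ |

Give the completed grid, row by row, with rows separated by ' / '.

109 124 119 94 / 74 139 144 89 / 129 104 99 114 / 134 79 84 149

The 16 entries sum to 1784, so each line sums to 1784/4 = 446.
Row 4 must total 446; the given cells sum to 297, so (4,4) = 149.
Using column 1: 74 + 129 + 134 + ? → (1,1) = 446 − 337 = 109.
Column 2 needs 446; the known cells sum to 342, so (3,2) = 104.
The remaining cell in column 3 is (2,3) = 446 − 302 = 144.
Using row 1: 109 + 124 + 119 + ? → (1,4) = 446 − 352 = 94.
Row 2: 74 + 139 + 144 + ? = 446, so (2,4) = 89.
From row 3, 446 − (129 + 104 + 99) gives (3,4) = 114.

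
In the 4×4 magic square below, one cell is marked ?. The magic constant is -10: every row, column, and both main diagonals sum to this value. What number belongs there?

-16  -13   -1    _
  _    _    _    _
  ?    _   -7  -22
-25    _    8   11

14

From row 1, -10 − (-16 + (-13) + (-1)) gives (1,4) = 20.
Row 4: -25 + 8 + 11 + ? = -10, so (4,2) = -4.
The remaining cell in column 3 is (2,3) = -10 − 0 = -10.
Column 4: 20 + (-22) + 11 + ? = -10, so (2,4) = -19.
The remaining cell in main diagonal is (2,2) = -10 − (-12) = 2.
The remaining cell in anti-diagonal is (3,2) = -10 − (-15) = 5.
From row 2, -10 − (2 + (-10) + (-19)) gives (2,1) = 17.
Row 3 must total -10; the given cells sum to -24, so (3,1) = 14.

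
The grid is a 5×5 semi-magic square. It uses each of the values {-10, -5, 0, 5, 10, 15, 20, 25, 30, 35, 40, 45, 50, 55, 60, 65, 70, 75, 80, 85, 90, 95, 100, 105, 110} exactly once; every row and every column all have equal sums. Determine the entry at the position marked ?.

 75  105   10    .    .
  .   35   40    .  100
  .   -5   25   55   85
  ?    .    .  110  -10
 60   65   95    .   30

20

The 25 entries sum to 1250, so each line sums to 1250/5 = 250.
Row 3: -5 + 25 + 55 + 85 + ? = 250, so (3,1) = 90.
From row 5, 250 − (60 + 65 + 95 + 30) gives (5,4) = 0.
Using column 2: 105 + 35 + (-5) + 65 + ? → (4,2) = 250 − 200 = 50.
The remaining cell in column 3 is (4,3) = 250 − 170 = 80.
From column 5, 250 − (100 + 85 + (-10) + 30) gives (1,5) = 45.
Using row 1: 75 + 105 + 10 + 45 + ? → (1,4) = 250 − 235 = 15.
From row 4, 250 − (50 + 80 + 110 + (-10)) gives (4,1) = 20.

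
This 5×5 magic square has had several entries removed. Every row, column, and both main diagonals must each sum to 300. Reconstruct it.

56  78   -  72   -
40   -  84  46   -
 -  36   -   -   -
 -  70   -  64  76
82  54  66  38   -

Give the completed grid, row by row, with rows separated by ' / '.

The remaining cell in row 5 is (5,5) = 300 − 240 = 60.
Using column 2: 78 + 36 + 70 + 54 + ? → (2,2) = 300 − 238 = 62.
Column 4 needs 300; the known cells sum to 220, so (3,4) = 80.
Main diagonal: 56 + 62 + 64 + 60 + ? = 300, so (3,3) = 58.
Anti-diagonal: 46 + 58 + 70 + 82 + ? = 300, so (1,5) = 44.
Row 1: 56 + 78 + 72 + 44 + ? = 300, so (1,3) = 50.
From row 2, 300 − (40 + 62 + 84 + 46) gives (2,5) = 68.
Column 3 needs 300; the known cells sum to 258, so (4,3) = 42.
From column 5, 300 − (44 + 68 + 76 + 60) gives (3,5) = 52.
Row 3: 36 + 58 + 80 + 52 + ? = 300, so (3,1) = 74.
Using row 4: 70 + 42 + 64 + 76 + ? → (4,1) = 300 − 252 = 48.

56 78 50 72 44 / 40 62 84 46 68 / 74 36 58 80 52 / 48 70 42 64 76 / 82 54 66 38 60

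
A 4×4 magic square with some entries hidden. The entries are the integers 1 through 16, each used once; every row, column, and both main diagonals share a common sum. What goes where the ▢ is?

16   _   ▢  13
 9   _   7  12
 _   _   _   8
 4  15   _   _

The entries are 1 through 16, which sum to 136, so each line sums to 136/4 = 34.
The remaining cell in row 2 is (2,2) = 34 − 28 = 6.
Using column 1: 16 + 9 + 4 + ? → (3,1) = 34 − 29 = 5.
Column 4: 13 + 12 + 8 + ? = 34, so (4,4) = 1.
From main diagonal, 34 − (16 + 6 + 1) gives (3,3) = 11.
The remaining cell in anti-diagonal is (3,2) = 34 − 24 = 10.
The remaining cell in row 4 is (4,3) = 34 − 20 = 14.
Column 2 needs 34; the known cells sum to 31, so (1,2) = 3.
The remaining cell in column 3 is (1,3) = 34 − 32 = 2.

2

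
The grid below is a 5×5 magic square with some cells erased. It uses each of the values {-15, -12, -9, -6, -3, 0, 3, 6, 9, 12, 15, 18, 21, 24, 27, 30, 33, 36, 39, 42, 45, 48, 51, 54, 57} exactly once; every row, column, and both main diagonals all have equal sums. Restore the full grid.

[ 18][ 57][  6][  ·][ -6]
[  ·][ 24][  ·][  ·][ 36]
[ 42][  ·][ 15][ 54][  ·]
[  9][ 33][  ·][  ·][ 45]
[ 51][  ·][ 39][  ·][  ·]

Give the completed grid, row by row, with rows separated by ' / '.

The 25 entries sum to 525, so each line sums to 525/5 = 105.
From row 1, 105 − (18 + 57 + 6 + (-6)) gives (1,4) = 30.
Column 1 must total 105; the given cells sum to 120, so (2,1) = -15.
Anti-diagonal must total 105; the given cells sum to 93, so (2,4) = 12.
The remaining cell in row 2 is (2,3) = 105 − 57 = 48.
Using column 3: 6 + 48 + 15 + 39 + ? → (4,3) = 105 − 108 = -3.
Row 4 needs 105; the known cells sum to 84, so (4,4) = 21.
Using column 4: 30 + 12 + 54 + 21 + ? → (5,4) = 105 − 117 = -12.
Main diagonal: 18 + 24 + 15 + 21 + ? = 105, so (5,5) = 27.
From row 5, 105 − (51 + 39 + (-12) + 27) gives (5,2) = 0.
The remaining cell in column 2 is (3,2) = 105 − 114 = -9.
The remaining cell in column 5 is (3,5) = 105 − 102 = 3.

18 57 6 30 -6 / -15 24 48 12 36 / 42 -9 15 54 3 / 9 33 -3 21 45 / 51 0 39 -12 27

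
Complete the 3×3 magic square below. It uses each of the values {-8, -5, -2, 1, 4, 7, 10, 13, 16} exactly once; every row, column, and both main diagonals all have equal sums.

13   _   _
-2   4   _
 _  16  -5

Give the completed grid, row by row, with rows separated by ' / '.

The 9 entries sum to 36, so each line sums to 36/3 = 12.
Row 2: -2 + 4 + ? = 12, so (2,3) = 10.
The remaining cell in row 3 is (3,1) = 12 − 11 = 1.
Column 2: 4 + 16 + ? = 12, so (1,2) = -8.
The remaining cell in column 3 is (1,3) = 12 − 5 = 7.

13 -8 7 / -2 4 10 / 1 16 -5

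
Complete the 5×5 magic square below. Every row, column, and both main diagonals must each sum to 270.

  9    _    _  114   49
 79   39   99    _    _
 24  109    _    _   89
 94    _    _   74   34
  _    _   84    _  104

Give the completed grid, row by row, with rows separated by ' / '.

From column 1, 270 − (9 + 79 + 24 + 94) gives (5,1) = 64.
Column 5: 49 + 89 + 34 + 104 + ? = 270, so (2,5) = -6.
Main diagonal needs 270; the known cells sum to 226, so (3,3) = 44.
Using row 2: 79 + 39 + 99 + (-6) + ? → (2,4) = 270 − 211 = 59.
Using row 3: 24 + 109 + 44 + 89 + ? → (3,4) = 270 − 266 = 4.
From column 4, 270 − (114 + 59 + 4 + 74) gives (5,4) = 19.
Using anti-diagonal: 49 + 59 + 44 + 64 + ? → (4,2) = 270 − 216 = 54.
From row 4, 270 − (94 + 54 + 74 + 34) gives (4,3) = 14.
From row 5, 270 − (64 + 84 + 19 + 104) gives (5,2) = -1.
The remaining cell in column 2 is (1,2) = 270 − 201 = 69.
Column 3: 99 + 44 + 14 + 84 + ? = 270, so (1,3) = 29.

9 69 29 114 49 / 79 39 99 59 -6 / 24 109 44 4 89 / 94 54 14 74 34 / 64 -1 84 19 104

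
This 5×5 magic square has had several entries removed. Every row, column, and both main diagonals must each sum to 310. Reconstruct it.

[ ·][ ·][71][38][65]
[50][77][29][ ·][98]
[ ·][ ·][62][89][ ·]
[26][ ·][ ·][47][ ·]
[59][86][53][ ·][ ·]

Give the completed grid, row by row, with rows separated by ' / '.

Using row 2: 50 + 77 + 29 + 98 + ? → (2,4) = 310 − 254 = 56.
Column 3 must total 310; the given cells sum to 215, so (4,3) = 95.
Column 4 needs 310; the known cells sum to 230, so (5,4) = 80.
Anti-diagonal needs 310; the known cells sum to 242, so (4,2) = 68.
The remaining cell in row 4 is (4,5) = 310 − 236 = 74.
Using row 5: 59 + 86 + 53 + 80 + ? → (5,5) = 310 − 278 = 32.
From column 5, 310 − (65 + 98 + 74 + 32) gives (3,5) = 41.
The remaining cell in main diagonal is (1,1) = 310 − 218 = 92.
Row 1: 92 + 71 + 38 + 65 + ? = 310, so (1,2) = 44.
Column 1 must total 310; the given cells sum to 227, so (3,1) = 83.
The remaining cell in column 2 is (3,2) = 310 − 275 = 35.

92 44 71 38 65 / 50 77 29 56 98 / 83 35 62 89 41 / 26 68 95 47 74 / 59 86 53 80 32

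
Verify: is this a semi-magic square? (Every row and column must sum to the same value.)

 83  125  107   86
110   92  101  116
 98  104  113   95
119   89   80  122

Row 1: 83 + 125 + 107 + 86 = 401.
Row 2: 110 + 92 + 101 + 116 = 419.
Row 3: 98 + 104 + 113 + 95 = 410.
Row 4: 119 + 89 + 80 + 122 = 410.
Column 1: 83 + 110 + 98 + 119 = 410.
Column 2: 125 + 92 + 104 + 89 = 410.
Column 3: 107 + 101 + 113 + 80 = 401.
Column 4: 86 + 116 + 95 + 122 = 419.

No — column 4 sums to 419 but column 2 sums to 410.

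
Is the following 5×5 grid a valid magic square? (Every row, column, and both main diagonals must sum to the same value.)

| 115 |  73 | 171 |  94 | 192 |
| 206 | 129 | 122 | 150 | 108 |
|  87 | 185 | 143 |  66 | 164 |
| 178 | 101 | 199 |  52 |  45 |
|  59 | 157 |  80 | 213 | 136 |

Row 1: 115 + 73 + 171 + 94 + 192 = 645.
Row 2: 206 + 129 + 122 + 150 + 108 = 715.
Row 3: 87 + 185 + 143 + 66 + 164 = 645.
Row 4: 178 + 101 + 199 + 52 + 45 = 575.
Row 5: 59 + 157 + 80 + 213 + 136 = 645.
Column 1: 115 + 206 + 87 + 178 + 59 = 645.
Column 2: 73 + 129 + 185 + 101 + 157 = 645.
Column 3: 171 + 122 + 143 + 199 + 80 = 715.
Column 4: 94 + 150 + 66 + 52 + 213 = 575.
Column 5: 192 + 108 + 164 + 45 + 136 = 645.
Main diagonal: 115 + 129 + 143 + 52 + 136 = 575.
Anti-diagonal: 192 + 150 + 143 + 101 + 59 = 645.

No — column 2 sums to 645 but row 2 sums to 715.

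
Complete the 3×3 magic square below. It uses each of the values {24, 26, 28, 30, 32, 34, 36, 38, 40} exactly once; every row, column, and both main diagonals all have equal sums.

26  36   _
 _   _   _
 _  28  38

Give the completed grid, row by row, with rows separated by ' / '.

The 9 entries sum to 288, so each line sums to 288/3 = 96.
Using row 1: 26 + 36 + ? → (1,3) = 96 − 62 = 34.
From row 3, 96 − (28 + 38) gives (3,1) = 30.
Column 1 needs 96; the known cells sum to 56, so (2,1) = 40.
From column 2, 96 − (36 + 28) gives (2,2) = 32.
Column 3: 34 + 38 + ? = 96, so (2,3) = 24.

26 36 34 / 40 32 24 / 30 28 38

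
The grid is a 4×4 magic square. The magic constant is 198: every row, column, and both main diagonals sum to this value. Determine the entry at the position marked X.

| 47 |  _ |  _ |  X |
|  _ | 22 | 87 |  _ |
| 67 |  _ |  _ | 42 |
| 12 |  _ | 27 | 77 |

Row 4 needs 198; the known cells sum to 116, so (4,2) = 82.
From column 1, 198 − (47 + 67 + 12) gives (2,1) = 72.
From main diagonal, 198 − (47 + 22 + 77) gives (3,3) = 52.
The remaining cell in row 2 is (2,4) = 198 − 181 = 17.
Row 3 must total 198; the given cells sum to 161, so (3,2) = 37.
The remaining cell in column 2 is (1,2) = 198 − 141 = 57.
Column 3: 87 + 52 + 27 + ? = 198, so (1,3) = 32.
The remaining cell in column 4 is (1,4) = 198 − 136 = 62.

62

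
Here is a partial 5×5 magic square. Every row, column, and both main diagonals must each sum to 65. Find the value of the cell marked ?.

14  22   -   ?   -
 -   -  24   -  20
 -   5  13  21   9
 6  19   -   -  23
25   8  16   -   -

18

Row 3: 5 + 13 + 21 + 9 + ? = 65, so (3,1) = 17.
Using column 1: 14 + 17 + 6 + 25 + ? → (2,1) = 65 − 62 = 3.
Using column 2: 22 + 5 + 19 + 8 + ? → (2,2) = 65 − 54 = 11.
The remaining cell in row 2 is (2,4) = 65 − 58 = 7.
The remaining cell in anti-diagonal is (1,5) = 65 − 64 = 1.
Column 5 must total 65; the given cells sum to 53, so (5,5) = 12.
Main diagonal: 14 + 11 + 13 + 12 + ? = 65, so (4,4) = 15.
Row 4 needs 65; the known cells sum to 63, so (4,3) = 2.
The remaining cell in row 5 is (5,4) = 65 − 61 = 4.
Using column 3: 24 + 13 + 2 + 16 + ? → (1,3) = 65 − 55 = 10.
Column 4: 7 + 21 + 15 + 4 + ? = 65, so (1,4) = 18.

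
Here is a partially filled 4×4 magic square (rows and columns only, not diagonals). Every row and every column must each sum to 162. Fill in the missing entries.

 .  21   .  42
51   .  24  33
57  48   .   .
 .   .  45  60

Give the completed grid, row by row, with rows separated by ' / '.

The remaining cell in row 2 is (2,2) = 162 − 108 = 54.
Column 2 needs 162; the known cells sum to 123, so (4,2) = 39.
Column 4 must total 162; the given cells sum to 135, so (3,4) = 27.
Row 3 needs 162; the known cells sum to 132, so (3,3) = 30.
Using row 4: 39 + 45 + 60 + ? → (4,1) = 162 − 144 = 18.
Using column 1: 51 + 57 + 18 + ? → (1,1) = 162 − 126 = 36.
From column 3, 162 − (24 + 30 + 45) gives (1,3) = 63.

36 21 63 42 / 51 54 24 33 / 57 48 30 27 / 18 39 45 60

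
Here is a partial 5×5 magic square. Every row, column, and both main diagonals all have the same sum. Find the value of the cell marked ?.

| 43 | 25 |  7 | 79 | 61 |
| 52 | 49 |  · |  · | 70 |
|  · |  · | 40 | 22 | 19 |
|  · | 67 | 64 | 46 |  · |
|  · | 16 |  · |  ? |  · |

55

Row 1 is complete and sums to 215; that is the magic constant.
Using column 2: 25 + 49 + 67 + 16 + ? → (3,2) = 215 − 157 = 58.
Using main diagonal: 43 + 49 + 40 + 46 + ? → (5,5) = 215 − 178 = 37.
Using row 3: 58 + 40 + 22 + 19 + ? → (3,1) = 215 − 139 = 76.
Column 5 needs 215; the known cells sum to 187, so (4,5) = 28.
Row 4: 67 + 64 + 46 + 28 + ? = 215, so (4,1) = 10.
Column 1 needs 215; the known cells sum to 181, so (5,1) = 34.
Anti-diagonal needs 215; the known cells sum to 202, so (2,4) = 13.
Using row 2: 52 + 49 + 13 + 70 + ? → (2,3) = 215 − 184 = 31.
Column 3 must total 215; the given cells sum to 142, so (5,3) = 73.
Column 4 needs 215; the known cells sum to 160, so (5,4) = 55.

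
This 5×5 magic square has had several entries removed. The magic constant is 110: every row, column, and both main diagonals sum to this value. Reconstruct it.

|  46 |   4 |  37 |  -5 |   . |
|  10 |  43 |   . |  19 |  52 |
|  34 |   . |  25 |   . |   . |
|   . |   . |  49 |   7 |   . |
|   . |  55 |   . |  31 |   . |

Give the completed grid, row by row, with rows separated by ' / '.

46 4 37 -5 28 / 10 43 -14 19 52 / 34 -8 25 58 1 / -2 16 49 7 40 / 22 55 13 31 -11

Row 1 must total 110; the given cells sum to 82, so (1,5) = 28.
From row 2, 110 − (10 + 43 + 19 + 52) gives (2,3) = -14.
Column 3: 37 + (-14) + 25 + 49 + ? = 110, so (5,3) = 13.
Column 4 needs 110; the known cells sum to 52, so (3,4) = 58.
Main diagonal needs 110; the known cells sum to 121, so (5,5) = -11.
Row 5 must total 110; the given cells sum to 88, so (5,1) = 22.
Using column 1: 46 + 10 + 34 + 22 + ? → (4,1) = 110 − 112 = -2.
Anti-diagonal: 28 + 19 + 25 + 22 + ? = 110, so (4,2) = 16.
Using row 4: -2 + 16 + 49 + 7 + ? → (4,5) = 110 − 70 = 40.
Column 2 needs 110; the known cells sum to 118, so (3,2) = -8.
Column 5: 28 + 52 + 40 + (-11) + ? = 110, so (3,5) = 1.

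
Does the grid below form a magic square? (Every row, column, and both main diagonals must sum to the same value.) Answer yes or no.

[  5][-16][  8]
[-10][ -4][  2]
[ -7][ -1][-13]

No — row 1 sums to -3 but main diagonal sums to -12.

Row 1: 5 + (-16) + 8 = -3.
Row 2: -10 + (-4) + 2 = -12.
Row 3: -7 + (-1) + (-13) = -21.
Column 1: 5 + (-10) + (-7) = -12.
Column 2: -16 + (-4) + (-1) = -21.
Column 3: 8 + 2 + (-13) = -3.
Main diagonal: 5 + (-4) + (-13) = -12.
Anti-diagonal: 8 + (-4) + (-7) = -3.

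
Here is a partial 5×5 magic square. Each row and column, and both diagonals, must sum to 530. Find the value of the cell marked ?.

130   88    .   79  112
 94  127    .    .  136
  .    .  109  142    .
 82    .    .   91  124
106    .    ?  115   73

97

Row 1: 130 + 88 + 79 + 112 + ? = 530, so (1,3) = 121.
From column 1, 530 − (130 + 94 + 82 + 106) gives (3,1) = 118.
The remaining cell in column 4 is (2,4) = 530 − 427 = 103.
Column 5 must total 530; the given cells sum to 445, so (3,5) = 85.
From anti-diagonal, 530 − (112 + 103 + 109 + 106) gives (4,2) = 100.
Row 2 needs 530; the known cells sum to 460, so (2,3) = 70.
From row 3, 530 − (118 + 109 + 142 + 85) gives (3,2) = 76.
Row 4: 82 + 100 + 91 + 124 + ? = 530, so (4,3) = 133.
The remaining cell in column 2 is (5,2) = 530 − 391 = 139.
The remaining cell in column 3 is (5,3) = 530 − 433 = 97.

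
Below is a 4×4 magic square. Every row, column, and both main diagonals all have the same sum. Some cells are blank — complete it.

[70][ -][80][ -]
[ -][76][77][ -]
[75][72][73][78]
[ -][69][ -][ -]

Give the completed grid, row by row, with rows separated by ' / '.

Row 3 is already complete: 75 + 72 + 73 + 78 = 298, so that is the magic constant.
Column 2 must total 298; the given cells sum to 217, so (1,2) = 81.
The remaining cell in column 3 is (4,3) = 298 − 230 = 68.
Main diagonal: 70 + 76 + 73 + ? = 298, so (4,4) = 79.
Row 1 must total 298; the given cells sum to 231, so (1,4) = 67.
The remaining cell in row 4 is (4,1) = 298 − 216 = 82.
From column 1, 298 − (70 + 75 + 82) gives (2,1) = 71.
From column 4, 298 − (67 + 78 + 79) gives (2,4) = 74.

70 81 80 67 / 71 76 77 74 / 75 72 73 78 / 82 69 68 79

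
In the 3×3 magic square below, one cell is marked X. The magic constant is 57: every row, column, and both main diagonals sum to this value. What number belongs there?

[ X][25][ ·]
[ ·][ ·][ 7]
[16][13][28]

From column 2, 57 − (25 + 13) gives (2,2) = 19.
Column 3: 7 + 28 + ? = 57, so (1,3) = 22.
Using main diagonal: 19 + 28 + ? → (1,1) = 57 − 47 = 10.

10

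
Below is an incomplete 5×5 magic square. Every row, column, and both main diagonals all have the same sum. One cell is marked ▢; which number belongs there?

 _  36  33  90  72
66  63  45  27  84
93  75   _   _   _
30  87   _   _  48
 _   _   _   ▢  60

Row 2 is complete and sums to 285; that is the magic constant.
Using row 1: 36 + 33 + 90 + 72 + ? → (1,1) = 285 − 231 = 54.
Using column 1: 54 + 66 + 93 + 30 + ? → (5,1) = 285 − 243 = 42.
Column 2 must total 285; the given cells sum to 261, so (5,2) = 24.
From column 5, 285 − (72 + 84 + 48 + 60) gives (3,5) = 21.
Using anti-diagonal: 72 + 27 + 87 + 42 + ? → (3,3) = 285 − 228 = 57.
The remaining cell in row 3 is (3,4) = 285 − 246 = 39.
The remaining cell in main diagonal is (4,4) = 285 − 234 = 51.
Row 4: 30 + 87 + 51 + 48 + ? = 285, so (4,3) = 69.
Column 3 needs 285; the known cells sum to 204, so (5,3) = 81.
Column 4: 90 + 27 + 39 + 51 + ? = 285, so (5,4) = 78.

78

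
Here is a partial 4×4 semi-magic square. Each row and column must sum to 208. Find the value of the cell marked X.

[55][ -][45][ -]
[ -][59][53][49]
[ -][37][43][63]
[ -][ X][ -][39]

61

Using row 2: 59 + 53 + 49 + ? → (2,1) = 208 − 161 = 47.
Using row 3: 37 + 43 + 63 + ? → (3,1) = 208 − 143 = 65.
Column 1 needs 208; the known cells sum to 167, so (4,1) = 41.
Column 3 needs 208; the known cells sum to 141, so (4,3) = 67.
The remaining cell in column 4 is (1,4) = 208 − 151 = 57.
The remaining cell in row 1 is (1,2) = 208 − 157 = 51.
Row 4 must total 208; the given cells sum to 147, so (4,2) = 61.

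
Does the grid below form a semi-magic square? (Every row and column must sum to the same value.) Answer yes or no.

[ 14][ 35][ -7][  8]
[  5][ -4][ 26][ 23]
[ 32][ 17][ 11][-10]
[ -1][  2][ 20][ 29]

Yes

Row 1: 14 + 35 + (-7) + 8 = 50.
Row 2: 5 + (-4) + 26 + 23 = 50.
Row 3: 32 + 17 + 11 + (-10) = 50.
Row 4: -1 + 2 + 20 + 29 = 50.
Column 1: 14 + 5 + 32 + (-1) = 50.
Column 2: 35 + (-4) + 17 + 2 = 50.
Column 3: -7 + 26 + 11 + 20 = 50.
Column 4: 8 + 23 + (-10) + 29 = 50.
All lines sum to 50.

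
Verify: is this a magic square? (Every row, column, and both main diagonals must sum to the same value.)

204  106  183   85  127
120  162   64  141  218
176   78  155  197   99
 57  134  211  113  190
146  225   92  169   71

Row 1: 204 + 106 + 183 + 85 + 127 = 705.
Row 2: 120 + 162 + 64 + 141 + 218 = 705.
Row 3: 176 + 78 + 155 + 197 + 99 = 705.
Row 4: 57 + 134 + 211 + 113 + 190 = 705.
Row 5: 146 + 225 + 92 + 169 + 71 = 703.
Column 1: 204 + 120 + 176 + 57 + 146 = 703.
Column 2: 106 + 162 + 78 + 134 + 225 = 705.
Column 3: 183 + 64 + 155 + 211 + 92 = 705.
Column 4: 85 + 141 + 197 + 113 + 169 = 705.
Column 5: 127 + 218 + 99 + 190 + 71 = 705.
Main diagonal: 204 + 162 + 155 + 113 + 71 = 705.
Anti-diagonal: 127 + 141 + 155 + 134 + 146 = 703.

No — column 1 sums to 703 but row 4 sums to 705.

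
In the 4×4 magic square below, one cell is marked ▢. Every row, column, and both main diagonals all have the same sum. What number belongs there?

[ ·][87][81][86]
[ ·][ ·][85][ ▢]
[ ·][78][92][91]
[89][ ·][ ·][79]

Anti-diagonal is complete and sums to 338; that is the magic constant.
From row 1, 338 − (87 + 81 + 86) gives (1,1) = 84.
Row 3 needs 338; the known cells sum to 261, so (3,1) = 77.
Using column 1: 84 + 77 + 89 + ? → (2,1) = 338 − 250 = 88.
From column 3, 338 − (81 + 85 + 92) gives (4,3) = 80.
Column 4: 86 + 91 + 79 + ? = 338, so (2,4) = 82.

82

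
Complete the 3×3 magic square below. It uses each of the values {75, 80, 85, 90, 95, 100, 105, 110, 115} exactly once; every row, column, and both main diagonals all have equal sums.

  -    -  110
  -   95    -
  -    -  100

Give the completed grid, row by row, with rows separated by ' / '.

The 9 entries sum to 855, so each line sums to 855/3 = 285.
Column 3: 110 + 100 + ? = 285, so (2,3) = 75.
Using main diagonal: 95 + 100 + ? → (1,1) = 285 − 195 = 90.
Anti-diagonal: 110 + 95 + ? = 285, so (3,1) = 80.
Row 1: 90 + 110 + ? = 285, so (1,2) = 85.
From row 2, 285 − (95 + 75) gives (2,1) = 115.
The remaining cell in row 3 is (3,2) = 285 − 180 = 105.

90 85 110 / 115 95 75 / 80 105 100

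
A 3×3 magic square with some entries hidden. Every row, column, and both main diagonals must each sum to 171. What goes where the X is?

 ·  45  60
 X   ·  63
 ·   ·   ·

Row 1 must total 171; the given cells sum to 105, so (1,1) = 66.
Column 3 must total 171; the given cells sum to 123, so (3,3) = 48.
Main diagonal must total 171; the given cells sum to 114, so (2,2) = 57.
Anti-diagonal must total 171; the given cells sum to 117, so (3,1) = 54.
Row 2 must total 171; the given cells sum to 120, so (2,1) = 51.

51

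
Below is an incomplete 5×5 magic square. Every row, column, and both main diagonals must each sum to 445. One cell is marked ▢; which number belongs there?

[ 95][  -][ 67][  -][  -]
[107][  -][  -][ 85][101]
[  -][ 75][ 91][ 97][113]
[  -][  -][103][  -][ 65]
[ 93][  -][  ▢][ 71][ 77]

Using row 3: 75 + 91 + 97 + 113 + ? → (3,1) = 445 − 376 = 69.
Column 1 must total 445; the given cells sum to 364, so (4,1) = 81.
Using column 5: 101 + 113 + 65 + 77 + ? → (1,5) = 445 − 356 = 89.
From anti-diagonal, 445 − (89 + 85 + 91 + 93) gives (4,2) = 87.
Using row 4: 81 + 87 + 103 + 65 + ? → (4,4) = 445 − 336 = 109.
The remaining cell in column 4 is (1,4) = 445 − 362 = 83.
The remaining cell in main diagonal is (2,2) = 445 − 372 = 73.
From row 1, 445 − (95 + 67 + 83 + 89) gives (1,2) = 111.
Row 2: 107 + 73 + 85 + 101 + ? = 445, so (2,3) = 79.
Using column 2: 111 + 73 + 75 + 87 + ? → (5,2) = 445 − 346 = 99.
Column 3: 67 + 79 + 91 + 103 + ? = 445, so (5,3) = 105.

105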